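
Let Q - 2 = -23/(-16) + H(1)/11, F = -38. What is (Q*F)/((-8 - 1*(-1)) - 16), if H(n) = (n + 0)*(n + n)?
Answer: 12103/2024 ≈ 5.9797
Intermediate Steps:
H(n) = 2*n² (H(n) = n*(2*n) = 2*n²)
Q = 637/176 (Q = 2 + (-23/(-16) + (2*1²)/11) = 2 + (-23*(-1/16) + (2*1)*(1/11)) = 2 + (23/16 + 2*(1/11)) = 2 + (23/16 + 2/11) = 2 + 285/176 = 637/176 ≈ 3.6193)
(Q*F)/((-8 - 1*(-1)) - 16) = ((637/176)*(-38))/((-8 - 1*(-1)) - 16) = -12103/(88*((-8 + 1) - 16)) = -12103/(88*(-7 - 16)) = -12103/88/(-23) = -12103/88*(-1/23) = 12103/2024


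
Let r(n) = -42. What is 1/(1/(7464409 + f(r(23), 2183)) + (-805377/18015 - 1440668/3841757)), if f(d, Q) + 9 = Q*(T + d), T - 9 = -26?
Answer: -169230533067698355/7629067103863897424 ≈ -0.022182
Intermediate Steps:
T = -17 (T = 9 - 26 = -17)
f(d, Q) = -9 + Q*(-17 + d)
1/(1/(7464409 + f(r(23), 2183)) + (-805377/18015 - 1440668/3841757)) = 1/(1/(7464409 + (-9 - 17*2183 + 2183*(-42))) + (-805377/18015 - 1440668/3841757)) = 1/(1/(7464409 + (-9 - 37111 - 91686)) + (-805377*1/18015 - 1440668*1/3841757)) = 1/(1/(7464409 - 128806) + (-268459/6005 - 1440668/3841757)) = 1/(1/7335603 - 1040005453803/23069750785) = 1/(-7629067103863897424/169230533067698355) = -169230533067698355/7629067103863897424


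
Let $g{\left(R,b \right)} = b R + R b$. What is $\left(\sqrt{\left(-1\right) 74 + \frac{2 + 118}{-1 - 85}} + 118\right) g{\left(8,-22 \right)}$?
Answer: $-41536 - \frac{352 i \sqrt{139406}}{43} \approx -41536.0 - 3056.4 i$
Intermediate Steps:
$g{\left(R,b \right)} = 2 R b$ ($g{\left(R,b \right)} = R b + R b = 2 R b$)
$\left(\sqrt{\left(-1\right) 74 + \frac{2 + 118}{-1 - 85}} + 118\right) g{\left(8,-22 \right)} = \left(\sqrt{\left(-1\right) 74 + \frac{2 + 118}{-1 - 85}} + 118\right) 2 \cdot 8 \left(-22\right) = \left(\sqrt{-74 + \frac{120}{-86}} + 118\right) \left(-352\right) = \left(\sqrt{-74 + 120 \left(- \frac{1}{86}\right)} + 118\right) \left(-352\right) = \left(\sqrt{-74 - \frac{60}{43}} + 118\right) \left(-352\right) = \left(\sqrt{- \frac{3242}{43}} + 118\right) \left(-352\right) = \left(\frac{i \sqrt{139406}}{43} + 118\right) \left(-352\right) = \left(118 + \frac{i \sqrt{139406}}{43}\right) \left(-352\right) = -41536 - \frac{352 i \sqrt{139406}}{43}$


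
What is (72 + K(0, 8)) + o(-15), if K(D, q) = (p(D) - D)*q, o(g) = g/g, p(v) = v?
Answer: 73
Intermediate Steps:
o(g) = 1
K(D, q) = 0 (K(D, q) = (D - D)*q = 0*q = 0)
(72 + K(0, 8)) + o(-15) = (72 + 0) + 1 = 72 + 1 = 73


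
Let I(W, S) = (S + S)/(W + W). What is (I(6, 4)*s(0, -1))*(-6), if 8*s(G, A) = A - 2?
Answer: 3/2 ≈ 1.5000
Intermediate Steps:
s(G, A) = -1/4 + A/8 (s(G, A) = (A - 2)/8 = (-2 + A)/8 = -1/4 + A/8)
I(W, S) = S/W (I(W, S) = (2*S)/((2*W)) = (2*S)*(1/(2*W)) = S/W)
(I(6, 4)*s(0, -1))*(-6) = ((4/6)*(-1/4 + (1/8)*(-1)))*(-6) = ((4*(1/6))*(-1/4 - 1/8))*(-6) = ((2/3)*(-3/8))*(-6) = -1/4*(-6) = 3/2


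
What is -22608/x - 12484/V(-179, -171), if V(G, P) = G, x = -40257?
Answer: 56290580/800667 ≈ 70.305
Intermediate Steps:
-22608/x - 12484/V(-179, -171) = -22608/(-40257) - 12484/(-179) = -22608*(-1/40257) - 12484*(-1/179) = 2512/4473 + 12484/179 = 56290580/800667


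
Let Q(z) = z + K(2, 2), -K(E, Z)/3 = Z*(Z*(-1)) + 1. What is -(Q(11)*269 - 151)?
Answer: -5229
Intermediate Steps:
K(E, Z) = -3 + 3*Z² (K(E, Z) = -3*(Z*(Z*(-1)) + 1) = -3*(Z*(-Z) + 1) = -3*(-Z² + 1) = -3*(1 - Z²) = -3 + 3*Z²)
Q(z) = 9 + z (Q(z) = z + (-3 + 3*2²) = z + (-3 + 3*4) = z + (-3 + 12) = z + 9 = 9 + z)
-(Q(11)*269 - 151) = -((9 + 11)*269 - 151) = -(20*269 - 151) = -(5380 - 151) = -1*5229 = -5229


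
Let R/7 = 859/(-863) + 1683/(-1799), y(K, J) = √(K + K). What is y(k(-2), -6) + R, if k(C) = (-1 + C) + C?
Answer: -2997770/221791 + I*√10 ≈ -13.516 + 3.1623*I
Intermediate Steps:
k(C) = -1 + 2*C
y(K, J) = √2*√K (y(K, J) = √(2*K) = √2*√K)
R = -2997770/221791 (R = 7*(859/(-863) + 1683/(-1799)) = 7*(859*(-1/863) + 1683*(-1/1799)) = 7*(-859/863 - 1683/1799) = 7*(-2997770/1552537) = -2997770/221791 ≈ -13.516)
y(k(-2), -6) + R = √2*√(-1 + 2*(-2)) - 2997770/221791 = √2*√(-1 - 4) - 2997770/221791 = √2*√(-5) - 2997770/221791 = √2*(I*√5) - 2997770/221791 = I*√10 - 2997770/221791 = -2997770/221791 + I*√10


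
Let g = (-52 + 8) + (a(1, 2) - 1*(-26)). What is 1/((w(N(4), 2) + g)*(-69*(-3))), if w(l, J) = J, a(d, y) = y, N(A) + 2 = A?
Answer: -1/2898 ≈ -0.00034507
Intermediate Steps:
N(A) = -2 + A
g = -16 (g = (-52 + 8) + (2 - 1*(-26)) = -44 + (2 + 26) = -44 + 28 = -16)
1/((w(N(4), 2) + g)*(-69*(-3))) = 1/((2 - 16)*(-69*(-3))) = 1/(-14*207) = 1/(-2898) = -1/2898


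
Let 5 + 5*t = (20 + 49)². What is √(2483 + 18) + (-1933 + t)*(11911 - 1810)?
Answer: -49585809/5 + √2501 ≈ -9.9171e+6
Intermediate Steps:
t = 4756/5 (t = -1 + (20 + 49)²/5 = -1 + (⅕)*69² = -1 + (⅕)*4761 = -1 + 4761/5 = 4756/5 ≈ 951.20)
√(2483 + 18) + (-1933 + t)*(11911 - 1810) = √(2483 + 18) + (-1933 + 4756/5)*(11911 - 1810) = √2501 - 4909/5*10101 = √2501 - 49585809/5 = -49585809/5 + √2501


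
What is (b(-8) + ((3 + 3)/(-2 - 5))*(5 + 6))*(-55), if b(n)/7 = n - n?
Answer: 3630/7 ≈ 518.57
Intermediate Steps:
b(n) = 0 (b(n) = 7*(n - n) = 7*0 = 0)
(b(-8) + ((3 + 3)/(-2 - 5))*(5 + 6))*(-55) = (0 + ((3 + 3)/(-2 - 5))*(5 + 6))*(-55) = (0 + (6/(-7))*11)*(-55) = (0 + (6*(-⅐))*11)*(-55) = (0 - 6/7*11)*(-55) = (0 - 66/7)*(-55) = -66/7*(-55) = 3630/7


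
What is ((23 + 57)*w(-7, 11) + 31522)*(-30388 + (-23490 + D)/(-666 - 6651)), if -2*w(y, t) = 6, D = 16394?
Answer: -6955299315800/7317 ≈ -9.5057e+8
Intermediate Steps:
w(y, t) = -3 (w(y, t) = -½*6 = -3)
((23 + 57)*w(-7, 11) + 31522)*(-30388 + (-23490 + D)/(-666 - 6651)) = ((23 + 57)*(-3) + 31522)*(-30388 + (-23490 + 16394)/(-666 - 6651)) = (80*(-3) + 31522)*(-30388 - 7096/(-7317)) = (-240 + 31522)*(-30388 - 7096*(-1/7317)) = 31282*(-30388 + 7096/7317) = 31282*(-222341900/7317) = -6955299315800/7317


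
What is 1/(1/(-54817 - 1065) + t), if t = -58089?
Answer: -55882/3246129499 ≈ -1.7215e-5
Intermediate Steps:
1/(1/(-54817 - 1065) + t) = 1/(1/(-54817 - 1065) - 58089) = 1/(1/(-55882) - 58089) = 1/(-1/55882 - 58089) = 1/(-3246129499/55882) = -55882/3246129499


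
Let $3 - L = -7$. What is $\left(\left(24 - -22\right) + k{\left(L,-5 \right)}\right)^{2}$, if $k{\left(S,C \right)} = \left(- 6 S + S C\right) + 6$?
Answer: $3364$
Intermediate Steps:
$L = 10$ ($L = 3 - -7 = 3 + 7 = 10$)
$k{\left(S,C \right)} = 6 - 6 S + C S$ ($k{\left(S,C \right)} = \left(- 6 S + C S\right) + 6 = 6 - 6 S + C S$)
$\left(\left(24 - -22\right) + k{\left(L,-5 \right)}\right)^{2} = \left(\left(24 - -22\right) - 104\right)^{2} = \left(\left(24 + 22\right) - 104\right)^{2} = \left(46 - 104\right)^{2} = \left(-58\right)^{2} = 3364$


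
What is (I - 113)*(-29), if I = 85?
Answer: 812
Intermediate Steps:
(I - 113)*(-29) = (85 - 113)*(-29) = -28*(-29) = 812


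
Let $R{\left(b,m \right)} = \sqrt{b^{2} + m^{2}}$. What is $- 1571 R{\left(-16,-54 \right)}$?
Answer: $- 3142 \sqrt{793} \approx -88480.0$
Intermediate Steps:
$- 1571 R{\left(-16,-54 \right)} = - 1571 \sqrt{\left(-16\right)^{2} + \left(-54\right)^{2}} = - 1571 \sqrt{256 + 2916} = - 1571 \sqrt{3172} = - 1571 \cdot 2 \sqrt{793} = - 3142 \sqrt{793}$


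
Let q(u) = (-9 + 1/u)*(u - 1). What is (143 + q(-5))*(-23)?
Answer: -22793/5 ≈ -4558.6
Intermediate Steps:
q(u) = (-1 + u)*(-9 + 1/u) (q(u) = (-9 + 1/u)*(-1 + u) = (-1 + u)*(-9 + 1/u))
(143 + q(-5))*(-23) = (143 + (10 - 1/(-5) - 9*(-5)))*(-23) = (143 + (10 - 1*(-⅕) + 45))*(-23) = (143 + (10 + ⅕ + 45))*(-23) = (143 + 276/5)*(-23) = (991/5)*(-23) = -22793/5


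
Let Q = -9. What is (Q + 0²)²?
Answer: 81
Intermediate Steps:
(Q + 0²)² = (-9 + 0²)² = (-9 + 0)² = (-9)² = 81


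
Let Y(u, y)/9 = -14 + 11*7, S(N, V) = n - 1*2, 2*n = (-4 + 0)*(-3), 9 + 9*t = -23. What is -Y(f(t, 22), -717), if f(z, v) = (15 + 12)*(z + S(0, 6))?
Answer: -567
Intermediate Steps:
t = -32/9 (t = -1 + (1/9)*(-23) = -1 - 23/9 = -32/9 ≈ -3.5556)
n = 6 (n = ((-4 + 0)*(-3))/2 = (-4*(-3))/2 = (1/2)*12 = 6)
S(N, V) = 4 (S(N, V) = 6 - 1*2 = 6 - 2 = 4)
f(z, v) = 108 + 27*z (f(z, v) = (15 + 12)*(z + 4) = 27*(4 + z) = 108 + 27*z)
Y(u, y) = 567 (Y(u, y) = 9*(-14 + 11*7) = 9*(-14 + 77) = 9*63 = 567)
-Y(f(t, 22), -717) = -1*567 = -567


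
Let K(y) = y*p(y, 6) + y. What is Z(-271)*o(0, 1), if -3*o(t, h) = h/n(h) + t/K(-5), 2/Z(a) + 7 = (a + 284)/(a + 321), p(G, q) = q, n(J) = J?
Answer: 100/1011 ≈ 0.098912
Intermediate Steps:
Z(a) = 2/(-7 + (284 + a)/(321 + a)) (Z(a) = 2/(-7 + (a + 284)/(a + 321)) = 2/(-7 + (284 + a)/(321 + a)))
K(y) = 7*y (K(y) = y*6 + y = 6*y + y = 7*y)
o(t, h) = -⅓ + t/105 (o(t, h) = -(h/h + t/((7*(-5))))/3 = -(1 + t/(-35))/3 = -(1 + t*(-1/35))/3 = -(1 - t/35)/3 = -⅓ + t/105)
Z(-271)*o(0, 1) = (2*(-321 - 1*(-271))/(1963 + 6*(-271)))*(-⅓ + (1/105)*0) = (2*(-321 + 271)/(1963 - 1626))*(-⅓ + 0) = (2*(-50)/337)*(-⅓) = (2*(1/337)*(-50))*(-⅓) = -100/337*(-⅓) = 100/1011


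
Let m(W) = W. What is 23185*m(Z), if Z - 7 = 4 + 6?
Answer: 394145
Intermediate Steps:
Z = 17 (Z = 7 + (4 + 6) = 7 + 10 = 17)
23185*m(Z) = 23185*17 = 394145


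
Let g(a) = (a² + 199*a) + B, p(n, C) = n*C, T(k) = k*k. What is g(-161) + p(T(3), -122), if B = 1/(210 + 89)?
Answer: -2157583/299 ≈ -7216.0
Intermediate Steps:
T(k) = k²
B = 1/299 ≈ 0.0033445
p(n, C) = C*n
g(a) = 1/299 + a² + 199*a (g(a) = (a² + 199*a) + 1/299 = 1/299 + a² + 199*a)
g(-161) + p(T(3), -122) = (1/299 + (-161)² + 199*(-161)) - 122*3² = (1/299 + 25921 - 32039) - 122*9 = -1829281/299 - 1098 = -2157583/299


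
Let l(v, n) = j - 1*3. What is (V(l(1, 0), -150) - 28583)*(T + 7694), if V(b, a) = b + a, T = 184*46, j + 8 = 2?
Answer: -464413236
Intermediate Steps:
j = -6 (j = -8 + 2 = -6)
T = 8464
l(v, n) = -9 (l(v, n) = -6 - 1*3 = -6 - 3 = -9)
V(b, a) = a + b
(V(l(1, 0), -150) - 28583)*(T + 7694) = ((-150 - 9) - 28583)*(8464 + 7694) = (-159 - 28583)*16158 = -28742*16158 = -464413236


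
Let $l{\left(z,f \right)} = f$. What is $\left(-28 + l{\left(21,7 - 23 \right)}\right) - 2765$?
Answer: $-2809$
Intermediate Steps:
$\left(-28 + l{\left(21,7 - 23 \right)}\right) - 2765 = \left(-28 + \left(7 - 23\right)\right) - 2765 = \left(-28 - 16\right) - 2765 = -44 - 2765 = -2809$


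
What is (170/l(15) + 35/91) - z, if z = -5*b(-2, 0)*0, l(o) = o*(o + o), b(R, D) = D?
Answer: 446/585 ≈ 0.76239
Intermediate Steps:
l(o) = 2*o² (l(o) = o*(2*o) = 2*o²)
z = 0 (z = -5*0*0 = 0*0 = 0)
(170/l(15) + 35/91) - z = (170/((2*15²)) + 35/91) - 1*0 = (170/((2*225)) + 35*(1/91)) + 0 = (170/450 + 5/13) + 0 = (170*(1/450) + 5/13) + 0 = (17/45 + 5/13) + 0 = 446/585 + 0 = 446/585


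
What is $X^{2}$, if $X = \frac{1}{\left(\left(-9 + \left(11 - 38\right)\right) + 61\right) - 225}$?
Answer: $\frac{1}{40000} \approx 2.5 \cdot 10^{-5}$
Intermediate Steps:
$X = - \frac{1}{200}$ ($X = \frac{1}{\left(\left(-9 - 27\right) + 61\right) - 225} = \frac{1}{\left(-36 + 61\right) - 225} = \frac{1}{25 - 225} = \frac{1}{-200} = - \frac{1}{200} \approx -0.005$)
$X^{2} = \left(- \frac{1}{200}\right)^{2} = \frac{1}{40000}$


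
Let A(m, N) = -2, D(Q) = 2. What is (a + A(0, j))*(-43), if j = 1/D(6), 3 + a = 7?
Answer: -86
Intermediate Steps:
a = 4 (a = -3 + 7 = 4)
j = 1/2 ≈ 0.50000
(a + A(0, j))*(-43) = (4 - 2)*(-43) = 2*(-43) = -86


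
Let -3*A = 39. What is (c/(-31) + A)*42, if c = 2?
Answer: -17010/31 ≈ -548.71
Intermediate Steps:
A = -13 (A = -1/3*39 = -13)
(c/(-31) + A)*42 = (2/(-31) - 13)*42 = (2*(-1/31) - 13)*42 = (-2/31 - 13)*42 = -405/31*42 = -17010/31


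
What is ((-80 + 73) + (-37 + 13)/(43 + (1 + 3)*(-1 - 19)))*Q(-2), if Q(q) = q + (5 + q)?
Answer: -235/37 ≈ -6.3513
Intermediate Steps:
Q(q) = 5 + 2*q
((-80 + 73) + (-37 + 13)/(43 + (1 + 3)*(-1 - 19)))*Q(-2) = ((-80 + 73) + (-37 + 13)/(43 + (1 + 3)*(-1 - 19)))*(5 + 2*(-2)) = (-7 - 24/(43 + 4*(-20)))*(5 - 4) = (-7 - 24/(43 - 80))*1 = (-7 - 24/(-37))*1 = (-7 - 24*(-1/37))*1 = (-7 + 24/37)*1 = -235/37*1 = -235/37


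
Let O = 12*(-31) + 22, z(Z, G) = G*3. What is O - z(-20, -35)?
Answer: -245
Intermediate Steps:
z(Z, G) = 3*G
O = -350 (O = -372 + 22 = -350)
O - z(-20, -35) = -350 - 3*(-35) = -350 - 1*(-105) = -350 + 105 = -245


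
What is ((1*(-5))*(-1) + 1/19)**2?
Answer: 9216/361 ≈ 25.529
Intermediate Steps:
((1*(-5))*(-1) + 1/19)**2 = (-5*(-1) + 1/19)**2 = (5 + 1/19)**2 = (96/19)**2 = 9216/361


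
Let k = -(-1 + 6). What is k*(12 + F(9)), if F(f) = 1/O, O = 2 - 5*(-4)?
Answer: -1325/22 ≈ -60.227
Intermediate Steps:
k = -5 (k = -1*5 = -5)
O = 22 (O = 2 + 20 = 22)
F(f) = 1/22
k*(12 + F(9)) = -5*(12 + 1/22) = -5*265/22 = -1325/22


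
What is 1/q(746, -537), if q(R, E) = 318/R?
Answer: 373/159 ≈ 2.3459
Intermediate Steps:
1/q(746, -537) = 1/(318/746) = 1/(318*(1/746)) = 1/(159/373) = 373/159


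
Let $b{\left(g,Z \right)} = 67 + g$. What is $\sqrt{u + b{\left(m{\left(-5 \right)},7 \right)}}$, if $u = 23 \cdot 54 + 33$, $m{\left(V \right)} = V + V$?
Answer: $6 \sqrt{37} \approx 36.497$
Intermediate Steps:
$m{\left(V \right)} = 2 V$
$u = 1275$ ($u = 1242 + 33 = 1275$)
$\sqrt{u + b{\left(m{\left(-5 \right)},7 \right)}} = \sqrt{1275 + \left(67 + 2 \left(-5\right)\right)} = \sqrt{1275 + \left(67 - 10\right)} = \sqrt{1275 + 57} = \sqrt{1332} = 6 \sqrt{37}$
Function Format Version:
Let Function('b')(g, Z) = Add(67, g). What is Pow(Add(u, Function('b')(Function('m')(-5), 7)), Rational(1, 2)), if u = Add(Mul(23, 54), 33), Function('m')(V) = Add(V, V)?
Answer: Mul(6, Pow(37, Rational(1, 2))) ≈ 36.497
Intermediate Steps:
Function('m')(V) = Mul(2, V)
u = 1275 (u = Add(1242, 33) = 1275)
Pow(Add(u, Function('b')(Function('m')(-5), 7)), Rational(1, 2)) = Pow(Add(1275, Add(67, Mul(2, -5))), Rational(1, 2)) = Pow(Add(1275, Add(67, -10)), Rational(1, 2)) = Pow(Add(1275, 57), Rational(1, 2)) = Pow(1332, Rational(1, 2)) = Mul(6, Pow(37, Rational(1, 2)))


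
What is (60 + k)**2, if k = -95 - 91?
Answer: 15876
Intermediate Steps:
k = -186
(60 + k)**2 = (60 - 186)**2 = (-126)**2 = 15876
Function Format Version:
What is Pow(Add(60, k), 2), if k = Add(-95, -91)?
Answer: 15876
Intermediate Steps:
k = -186
Pow(Add(60, k), 2) = Pow(Add(60, -186), 2) = Pow(-126, 2) = 15876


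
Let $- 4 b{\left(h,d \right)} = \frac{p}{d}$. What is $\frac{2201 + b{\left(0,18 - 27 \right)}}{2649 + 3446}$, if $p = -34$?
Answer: $\frac{39601}{109710} \approx 0.36096$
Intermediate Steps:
$b{\left(h,d \right)} = \frac{17}{2 d}$ ($b{\left(h,d \right)} = - \frac{\left(-34\right) \frac{1}{d}}{4} = \frac{17}{2 d}$)
$\frac{2201 + b{\left(0,18 - 27 \right)}}{2649 + 3446} = \frac{2201 + \frac{17}{2 \left(18 - 27\right)}}{2649 + 3446} = \frac{2201 + \frac{17}{2 \left(18 - 27\right)}}{6095} = \left(2201 + \frac{17}{2 \left(-9\right)}\right) \frac{1}{6095} = \left(2201 + \frac{17}{2} \left(- \frac{1}{9}\right)\right) \frac{1}{6095} = \left(2201 - \frac{17}{18}\right) \frac{1}{6095} = \frac{39601}{18} \cdot \frac{1}{6095} = \frac{39601}{109710}$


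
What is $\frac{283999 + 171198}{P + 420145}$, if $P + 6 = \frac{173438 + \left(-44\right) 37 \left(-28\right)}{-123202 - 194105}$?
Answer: $\frac{144437194479}{133312826651} \approx 1.0834$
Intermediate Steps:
$P = - \frac{2122864}{317307}$ ($P = -6 + \frac{173438 + \left(-44\right) 37 \left(-28\right)}{-123202 - 194105} = -6 + \frac{173438 - -45584}{-317307} = -6 + \left(173438 + 45584\right) \left(- \frac{1}{317307}\right) = -6 + 219022 \left(- \frac{1}{317307}\right) = -6 - \frac{219022}{317307} = - \frac{2122864}{317307} \approx -6.6903$)
$\frac{283999 + 171198}{P + 420145} = \frac{283999 + 171198}{- \frac{2122864}{317307} + 420145} = \frac{455197}{\frac{133312826651}{317307}} = 455197 \cdot \frac{317307}{133312826651} = \frac{144437194479}{133312826651}$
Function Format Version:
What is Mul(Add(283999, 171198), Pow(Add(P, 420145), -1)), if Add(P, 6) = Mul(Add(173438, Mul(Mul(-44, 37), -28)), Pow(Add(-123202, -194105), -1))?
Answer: Rational(144437194479, 133312826651) ≈ 1.0834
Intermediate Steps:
P = Rational(-2122864, 317307) (P = Add(-6, Mul(Add(173438, Mul(Mul(-44, 37), -28)), Pow(Add(-123202, -194105), -1))) = Add(-6, Mul(Add(173438, Mul(-1628, -28)), Pow(-317307, -1))) = Add(-6, Mul(Add(173438, 45584), Rational(-1, 317307))) = Add(-6, Mul(219022, Rational(-1, 317307))) = Add(-6, Rational(-219022, 317307)) = Rational(-2122864, 317307) ≈ -6.6903)
Mul(Add(283999, 171198), Pow(Add(P, 420145), -1)) = Mul(Add(283999, 171198), Pow(Add(Rational(-2122864, 317307), 420145), -1)) = Mul(455197, Pow(Rational(133312826651, 317307), -1)) = Mul(455197, Rational(317307, 133312826651)) = Rational(144437194479, 133312826651)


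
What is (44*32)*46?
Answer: 64768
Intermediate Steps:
(44*32)*46 = 1408*46 = 64768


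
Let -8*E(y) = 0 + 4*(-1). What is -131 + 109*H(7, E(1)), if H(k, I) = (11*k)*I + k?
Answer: 9657/2 ≈ 4828.5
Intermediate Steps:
E(y) = ½ (E(y) = -(0 + 4*(-1))/8 = -(0 - 4)/8 = -⅛*(-4) = ½)
H(k, I) = k + 11*I*k (H(k, I) = 11*I*k + k = k + 11*I*k)
-131 + 109*H(7, E(1)) = -131 + 109*(7*(1 + 11*(½))) = -131 + 109*(7*(1 + 11/2)) = -131 + 109*(7*(13/2)) = -131 + 109*(91/2) = -131 + 9919/2 = 9657/2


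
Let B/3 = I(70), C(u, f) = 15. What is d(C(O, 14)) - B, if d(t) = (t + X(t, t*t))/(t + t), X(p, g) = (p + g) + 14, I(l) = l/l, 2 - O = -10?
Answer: 179/30 ≈ 5.9667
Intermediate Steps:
O = 12 (O = 2 - 1*(-10) = 2 + 10 = 12)
I(l) = 1
B = 3 (B = 3*1 = 3)
X(p, g) = 14 + g + p (X(p, g) = (g + p) + 14 = 14 + g + p)
d(t) = (14 + t**2 + 2*t)/(2*t) (d(t) = (t + (14 + t*t + t))/(t + t) = (t + (14 + t**2 + t))/((2*t)) = (t + (14 + t + t**2))*(1/(2*t)) = (14 + t**2 + 2*t)*(1/(2*t)) = (14 + t**2 + 2*t)/(2*t))
d(C(O, 14)) - B = (1 + (1/2)*15 + 7/15) - 1*3 = (1 + 15/2 + 7*(1/15)) - 3 = (1 + 15/2 + 7/15) - 3 = 269/30 - 3 = 179/30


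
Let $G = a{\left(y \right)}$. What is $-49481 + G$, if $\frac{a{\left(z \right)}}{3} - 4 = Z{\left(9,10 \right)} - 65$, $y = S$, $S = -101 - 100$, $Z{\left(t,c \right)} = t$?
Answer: $-49637$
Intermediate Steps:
$S = -201$
$y = -201$
$a{\left(z \right)} = -156$ ($a{\left(z \right)} = 12 + 3 \left(9 - 65\right) = 12 + 3 \left(-56\right) = 12 - 168 = -156$)
$G = -156$
$-49481 + G = -49481 - 156 = -49637$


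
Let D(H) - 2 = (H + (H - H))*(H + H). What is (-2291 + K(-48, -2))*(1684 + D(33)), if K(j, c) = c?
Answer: -8860152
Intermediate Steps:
D(H) = 2 + 2*H**2 (D(H) = 2 + (H + (H - H))*(H + H) = 2 + (H + 0)*(2*H) = 2 + H*(2*H) = 2 + 2*H**2)
(-2291 + K(-48, -2))*(1684 + D(33)) = (-2291 - 2)*(1684 + (2 + 2*33**2)) = -2293*(1684 + (2 + 2*1089)) = -2293*(1684 + (2 + 2178)) = -2293*(1684 + 2180) = -2293*3864 = -8860152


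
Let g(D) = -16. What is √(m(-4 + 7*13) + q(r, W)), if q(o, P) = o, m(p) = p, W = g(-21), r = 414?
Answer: √501 ≈ 22.383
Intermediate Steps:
W = -16
√(m(-4 + 7*13) + q(r, W)) = √((-4 + 7*13) + 414) = √((-4 + 91) + 414) = √(87 + 414) = √501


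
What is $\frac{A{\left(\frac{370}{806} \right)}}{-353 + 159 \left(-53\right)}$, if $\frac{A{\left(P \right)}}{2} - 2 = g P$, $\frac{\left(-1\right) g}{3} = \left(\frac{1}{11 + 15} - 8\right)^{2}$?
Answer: $\frac{23236339}{1195958920} \approx 0.019429$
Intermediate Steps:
$g = - \frac{128547}{676}$ ($g = - 3 \left(\frac{1}{11 + 15} - 8\right)^{2} = - 3 \left(\frac{1}{26} - 8\right)^{2} = - 3 \left(- \frac{207}{26}\right)^{2} = \left(-3\right) \frac{42849}{676} = - \frac{128547}{676} \approx -190.16$)
$A{\left(P \right)} = 4 - \frac{128547 P}{338}$ ($A{\left(P \right)} = 4 + 2 \left(- \frac{128547 P}{676}\right) = 4 - \frac{128547 P}{338}$)
$\frac{A{\left(\frac{370}{806} \right)}}{-353 + 159 \left(-53\right)} = \frac{4 - \frac{128547 \cdot \frac{370}{806}}{338}}{-353 + 159 \left(-53\right)} = \frac{4 - \frac{128547 \cdot 370 \cdot \frac{1}{806}}{338}}{-353 - 8427} = \frac{4 - \frac{23781195}{136214}}{-8780} = \left(4 - \frac{23781195}{136214}\right) \left(- \frac{1}{8780}\right) = \left(- \frac{23236339}{136214}\right) \left(- \frac{1}{8780}\right) = \frac{23236339}{1195958920}$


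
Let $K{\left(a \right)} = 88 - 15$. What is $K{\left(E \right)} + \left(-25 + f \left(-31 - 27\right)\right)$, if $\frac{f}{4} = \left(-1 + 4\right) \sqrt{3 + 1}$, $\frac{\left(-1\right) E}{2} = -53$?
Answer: $-1344$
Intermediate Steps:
$E = 106$ ($E = \left(-2\right) \left(-53\right) = 106$)
$K{\left(a \right)} = 73$
$f = 24$ ($f = 4 \left(-1 + 4\right) \sqrt{3 + 1} = 4 \cdot 3 \sqrt{4} = 4 \cdot 3 \cdot 2 = 4 \cdot 6 = 24$)
$K{\left(E \right)} + \left(-25 + f \left(-31 - 27\right)\right) = 73 + \left(-25 + 24 \left(-31 - 27\right)\right) = 73 + \left(-25 + 24 \left(-58\right)\right) = 73 - 1417 = -1344$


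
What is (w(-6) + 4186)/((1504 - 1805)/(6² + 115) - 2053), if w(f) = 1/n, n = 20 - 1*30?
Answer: -6320709/3103040 ≈ -2.0369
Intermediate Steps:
n = -10 (n = 20 - 30 = -10)
w(f) = -⅒ (w(f) = 1/(-10) = -⅒)
(w(-6) + 4186)/((1504 - 1805)/(6² + 115) - 2053) = (-⅒ + 4186)/((1504 - 1805)/(6² + 115) - 2053) = 41859/(10*(-301/(36 + 115) - 2053)) = 41859/(10*(-301/151 - 2053)) = 41859/(10*(-310304/151)) = (41859/10)*(-151/310304) = -6320709/3103040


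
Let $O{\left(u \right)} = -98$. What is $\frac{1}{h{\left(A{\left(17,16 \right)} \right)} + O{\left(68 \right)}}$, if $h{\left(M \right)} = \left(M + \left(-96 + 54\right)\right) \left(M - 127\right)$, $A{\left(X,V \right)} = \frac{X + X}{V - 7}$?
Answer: $\frac{81}{373558} \approx 0.00021683$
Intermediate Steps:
$A{\left(X,V \right)} = \frac{2 X}{-7 + V}$
$h{\left(M \right)} = \left(-127 + M\right) \left(-42 + M\right)$ ($h{\left(M \right)} = \left(M - 42\right) \left(M - 127\right) = \left(-42 + M\right) \left(-127 + M\right) = \left(-127 + M\right) \left(-42 + M\right)$)
$\frac{1}{h{\left(A{\left(17,16 \right)} \right)} + O{\left(68 \right)}} = \frac{1}{\left(5334 + \left(2 \cdot 17 \frac{1}{-7 + 16}\right)^{2} - 169 \cdot 2 \cdot 17 \frac{1}{-7 + 16}\right) - 98} = \frac{1}{\left(5334 + \left(2 \cdot 17 \cdot \frac{1}{9}\right)^{2} - 169 \cdot 2 \cdot 17 \cdot \frac{1}{9}\right) - 98} = \frac{1}{\left(5334 + \left(\frac{34}{9}\right)^{2} - \frac{5746}{9}\right) - 98} = \frac{1}{\left(5334 + \frac{1156}{81} - \frac{5746}{9}\right) - 98} = \frac{1}{\frac{381496}{81} - 98} = \frac{1}{\frac{373558}{81}} = \frac{81}{373558}$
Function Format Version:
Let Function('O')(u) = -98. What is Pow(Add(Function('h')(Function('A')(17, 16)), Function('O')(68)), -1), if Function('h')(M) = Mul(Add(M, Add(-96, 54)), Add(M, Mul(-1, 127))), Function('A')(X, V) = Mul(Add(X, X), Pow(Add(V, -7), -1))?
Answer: Rational(81, 373558) ≈ 0.00021683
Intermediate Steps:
Function('A')(X, V) = Mul(2, X, Pow(Add(-7, V), -1)) (Function('A')(X, V) = Mul(Mul(2, X), Pow(Add(-7, V), -1)) = Mul(2, X, Pow(Add(-7, V), -1)))
Function('h')(M) = Mul(Add(-127, M), Add(-42, M)) (Function('h')(M) = Mul(Add(M, -42), Add(M, -127)) = Mul(Add(-42, M), Add(-127, M)) = Mul(Add(-127, M), Add(-42, M)))
Pow(Add(Function('h')(Function('A')(17, 16)), Function('O')(68)), -1) = Pow(Add(Add(5334, Pow(Mul(2, 17, Pow(Add(-7, 16), -1)), 2), Mul(-169, Mul(2, 17, Pow(Add(-7, 16), -1)))), -98), -1) = Pow(Add(Add(5334, Pow(Mul(2, 17, Pow(9, -1)), 2), Mul(-169, Mul(2, 17, Pow(9, -1)))), -98), -1) = Pow(Add(Add(5334, Pow(Mul(2, 17, Rational(1, 9)), 2), Mul(-169, Mul(2, 17, Rational(1, 9)))), -98), -1) = Pow(Add(Add(5334, Pow(Rational(34, 9), 2), Mul(-169, Rational(34, 9))), -98), -1) = Pow(Add(Add(5334, Rational(1156, 81), Rational(-5746, 9)), -98), -1) = Pow(Add(Rational(381496, 81), -98), -1) = Pow(Rational(373558, 81), -1) = Rational(81, 373558)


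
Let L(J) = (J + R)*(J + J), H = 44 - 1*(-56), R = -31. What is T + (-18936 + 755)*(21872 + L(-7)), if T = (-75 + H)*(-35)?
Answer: -407327999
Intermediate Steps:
H = 100 (H = 44 + 56 = 100)
L(J) = 2*J*(-31 + J) (L(J) = (J - 31)*(J + J) = (-31 + J)*(2*J) = 2*J*(-31 + J))
T = -875 (T = (-75 + 100)*(-35) = 25*(-35) = -875)
T + (-18936 + 755)*(21872 + L(-7)) = -875 + (-18936 + 755)*(21872 + 2*(-7)*(-31 - 7)) = -875 - 18181*(21872 + 2*(-7)*(-38)) = -875 - 18181*(21872 + 532) = -875 - 18181*22404 = -875 - 407327124 = -407327999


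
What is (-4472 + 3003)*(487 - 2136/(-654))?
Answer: -78501891/109 ≈ -7.2020e+5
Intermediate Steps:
(-4472 + 3003)*(487 - 2136/(-654)) = -1469*(487 - 2136*(-1/654)) = -1469*(487 + 356/109) = -1469*53439/109 = -78501891/109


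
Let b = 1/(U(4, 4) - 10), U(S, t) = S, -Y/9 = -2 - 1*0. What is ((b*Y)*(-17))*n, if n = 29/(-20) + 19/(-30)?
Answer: -425/4 ≈ -106.25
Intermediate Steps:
Y = 18 (Y = -9*(-2 - 1*0) = -9*(-2 + 0) = -9*(-2) = 18)
b = -⅙ (b = 1/(4 - 10) = 1/(-6) = -⅙ ≈ -0.16667)
n = -25/12 (n = 29*(-1/20) + 19*(-1/30) = -29/20 - 19/30 = -25/12 ≈ -2.0833)
((b*Y)*(-17))*n = (-⅙*18*(-17))*(-25/12) = -3*(-17)*(-25/12) = 51*(-25/12) = -425/4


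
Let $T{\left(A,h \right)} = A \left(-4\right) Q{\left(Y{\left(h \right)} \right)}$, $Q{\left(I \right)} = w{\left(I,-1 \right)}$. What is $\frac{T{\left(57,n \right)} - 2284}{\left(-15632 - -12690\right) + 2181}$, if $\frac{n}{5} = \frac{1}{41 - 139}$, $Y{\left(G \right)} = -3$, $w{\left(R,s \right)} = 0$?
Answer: $\frac{2284}{761} \approx 3.0013$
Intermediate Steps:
$Q{\left(I \right)} = 0$
$n = - \frac{5}{98}$ ($n = \frac{5}{41 - 139} = \frac{5}{-98} = 5 \left(- \frac{1}{98}\right) = - \frac{5}{98} \approx -0.05102$)
$T{\left(A,h \right)} = 0$ ($T{\left(A,h \right)} = A \left(-4\right) 0 = - 4 A 0 = 0$)
$\frac{T{\left(57,n \right)} - 2284}{\left(-15632 - -12690\right) + 2181} = \frac{0 - 2284}{\left(-15632 - -12690\right) + 2181} = - \frac{2284}{\left(-15632 + 12690\right) + 2181} = - \frac{2284}{-2942 + 2181} = - \frac{2284}{-761} = \left(-2284\right) \left(- \frac{1}{761}\right) = \frac{2284}{761}$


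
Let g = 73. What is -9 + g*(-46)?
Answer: -3367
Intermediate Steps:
-9 + g*(-46) = -9 + 73*(-46) = -9 - 3358 = -3367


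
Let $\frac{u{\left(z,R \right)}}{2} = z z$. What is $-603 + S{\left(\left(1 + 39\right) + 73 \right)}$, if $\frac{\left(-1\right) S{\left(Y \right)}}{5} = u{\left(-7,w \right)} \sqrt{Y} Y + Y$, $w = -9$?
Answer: $-1168 - 55370 \sqrt{113} \approx -5.8976 \cdot 10^{5}$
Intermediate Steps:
$u{\left(z,R \right)} = 2 z^{2}$ ($u{\left(z,R \right)} = 2 z z = 2 z^{2}$)
$S{\left(Y \right)} = - 490 Y^{\frac{3}{2}} - 5 Y$ ($S{\left(Y \right)} = - 5 \left(2 \left(-7\right)^{2} \sqrt{Y} Y + Y\right) = - 5 \left(2 \cdot 49 \sqrt{Y} Y + Y\right) = - 5 \left(98 \sqrt{Y} Y + Y\right) = - 5 \left(98 Y^{\frac{3}{2}} + Y\right) = - 5 \left(Y + 98 Y^{\frac{3}{2}}\right) = - 490 Y^{\frac{3}{2}} - 5 Y$)
$-603 + S{\left(\left(1 + 39\right) + 73 \right)} = -603 - \left(5 \left(\left(1 + 39\right) + 73\right) + 490 \left(\left(1 + 39\right) + 73\right)^{\frac{3}{2}}\right) = -603 - \left(5 \left(40 + 73\right) + 490 \left(40 + 73\right)^{\frac{3}{2}}\right) = -603 - \left(565 + 490 \cdot 113^{\frac{3}{2}}\right) = -603 - \left(565 + 490 \cdot 113 \sqrt{113}\right) = -603 - \left(565 + 55370 \sqrt{113}\right) = -1168 - 55370 \sqrt{113}$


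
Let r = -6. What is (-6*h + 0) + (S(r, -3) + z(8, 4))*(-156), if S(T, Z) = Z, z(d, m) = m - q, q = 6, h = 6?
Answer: 744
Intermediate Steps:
z(d, m) = -6 + m (z(d, m) = m - 1*6 = m - 6 = -6 + m)
(-6*h + 0) + (S(r, -3) + z(8, 4))*(-156) = (-6*6 + 0) + (-3 + (-6 + 4))*(-156) = (-36 + 0) + (-3 - 2)*(-156) = -36 - 5*(-156) = -36 + 780 = 744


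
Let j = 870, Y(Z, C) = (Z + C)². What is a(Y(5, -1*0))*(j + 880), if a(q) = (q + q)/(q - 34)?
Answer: -87500/9 ≈ -9722.2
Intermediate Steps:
Y(Z, C) = (C + Z)²
a(q) = 2*q/(-34 + q) (a(q) = (2*q)/(-34 + q) = 2*q/(-34 + q))
a(Y(5, -1*0))*(j + 880) = (2*(-1*0 + 5)²/(-34 + (-1*0 + 5)²))*(870 + 880) = (2*(0 + 5)²/(-34 + (0 + 5)²))*1750 = (2*5²/(-34 + 5²))*1750 = (2*25/(-34 + 25))*1750 = (2*25/(-9))*1750 = (2*25*(-⅑))*1750 = -50/9*1750 = -87500/9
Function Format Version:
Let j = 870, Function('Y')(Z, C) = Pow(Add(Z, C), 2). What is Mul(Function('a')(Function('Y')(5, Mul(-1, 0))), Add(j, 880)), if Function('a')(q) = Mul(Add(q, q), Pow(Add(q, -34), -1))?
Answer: Rational(-87500, 9) ≈ -9722.2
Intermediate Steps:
Function('Y')(Z, C) = Pow(Add(C, Z), 2)
Function('a')(q) = Mul(2, q, Pow(Add(-34, q), -1)) (Function('a')(q) = Mul(Mul(2, q), Pow(Add(-34, q), -1)) = Mul(2, q, Pow(Add(-34, q), -1)))
Mul(Function('a')(Function('Y')(5, Mul(-1, 0))), Add(j, 880)) = Mul(Mul(2, Pow(Add(Mul(-1, 0), 5), 2), Pow(Add(-34, Pow(Add(Mul(-1, 0), 5), 2)), -1)), Add(870, 880)) = Mul(Mul(2, Pow(Add(0, 5), 2), Pow(Add(-34, Pow(Add(0, 5), 2)), -1)), 1750) = Mul(Mul(2, Pow(5, 2), Pow(Add(-34, Pow(5, 2)), -1)), 1750) = Mul(Mul(2, 25, Pow(Add(-34, 25), -1)), 1750) = Mul(Mul(2, 25, Pow(-9, -1)), 1750) = Mul(Mul(2, 25, Rational(-1, 9)), 1750) = Mul(Rational(-50, 9), 1750) = Rational(-87500, 9)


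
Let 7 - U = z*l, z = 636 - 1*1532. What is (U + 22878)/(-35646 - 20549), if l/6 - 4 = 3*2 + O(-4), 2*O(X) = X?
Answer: -65893/56195 ≈ -1.1726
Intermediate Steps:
O(X) = X/2
l = 48 (l = 24 + 6*(3*2 + (½)*(-4)) = 24 + 6*(6 - 2) = 24 + 6*4 = 24 + 24 = 48)
z = -896 (z = 636 - 1532 = -896)
U = 43015 (U = 7 - (-896)*48 = 7 - 1*(-43008) = 7 + 43008 = 43015)
(U + 22878)/(-35646 - 20549) = (43015 + 22878)/(-35646 - 20549) = 65893/(-56195) = 65893*(-1/56195) = -65893/56195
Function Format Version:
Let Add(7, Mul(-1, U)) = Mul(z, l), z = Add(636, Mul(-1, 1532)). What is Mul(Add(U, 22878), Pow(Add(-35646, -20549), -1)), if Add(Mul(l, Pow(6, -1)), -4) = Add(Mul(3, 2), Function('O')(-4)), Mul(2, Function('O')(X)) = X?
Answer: Rational(-65893, 56195) ≈ -1.1726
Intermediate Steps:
Function('O')(X) = Mul(Rational(1, 2), X)
l = 48 (l = Add(24, Mul(6, Add(Mul(3, 2), Mul(Rational(1, 2), -4)))) = Add(24, Mul(6, Add(6, -2))) = Add(24, Mul(6, 4)) = Add(24, 24) = 48)
z = -896 (z = Add(636, -1532) = -896)
U = 43015 (U = Add(7, Mul(-1, Mul(-896, 48))) = Add(7, Mul(-1, -43008)) = Add(7, 43008) = 43015)
Mul(Add(U, 22878), Pow(Add(-35646, -20549), -1)) = Mul(Add(43015, 22878), Pow(Add(-35646, -20549), -1)) = Mul(65893, Pow(-56195, -1)) = Mul(65893, Rational(-1, 56195)) = Rational(-65893, 56195)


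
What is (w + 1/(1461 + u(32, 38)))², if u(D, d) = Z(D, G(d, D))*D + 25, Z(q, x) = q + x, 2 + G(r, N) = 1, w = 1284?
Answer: 10123552153009/6140484 ≈ 1.6487e+6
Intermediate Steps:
G(r, N) = -1 (G(r, N) = -2 + 1 = -1)
u(D, d) = 25 + D*(-1 + D) (u(D, d) = (D - 1)*D + 25 = (-1 + D)*D + 25 = D*(-1 + D) + 25 = 25 + D*(-1 + D))
(w + 1/(1461 + u(32, 38)))² = (1284 + 1/(1461 + (25 + 32*(-1 + 32))))² = (1284 + 1/(1461 + (25 + 32*31)))² = (1284 + 1/(1461 + (25 + 992)))² = (1284 + 1/(1461 + 1017))² = (1284 + 1/2478)² = (3181753/2478)² = 10123552153009/6140484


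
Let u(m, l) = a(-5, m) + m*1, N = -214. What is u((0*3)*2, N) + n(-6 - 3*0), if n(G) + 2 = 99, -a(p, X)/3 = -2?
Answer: 103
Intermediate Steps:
a(p, X) = 6 (a(p, X) = -3*(-2) = 6)
n(G) = 97 (n(G) = -2 + 99 = 97)
u(m, l) = 6 + m (u(m, l) = 6 + m*1 = 6 + m)
u((0*3)*2, N) + n(-6 - 3*0) = (6 + (0*3)*2) + 97 = (6 + 0*2) + 97 = (6 + 0) + 97 = 6 + 97 = 103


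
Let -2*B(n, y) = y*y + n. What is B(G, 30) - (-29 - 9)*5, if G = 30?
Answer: -275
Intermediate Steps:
B(n, y) = -n/2 - y²/2 (B(n, y) = -(y*y + n)/2 = -(y² + n)/2 = -(n + y²)/2 = -n/2 - y²/2)
B(G, 30) - (-29 - 9)*5 = (-½*30 - ½*30²) - (-29 - 9)*5 = (-15 - ½*900) - (-38)*5 = (-15 - 450) - 1*(-190) = -465 + 190 = -275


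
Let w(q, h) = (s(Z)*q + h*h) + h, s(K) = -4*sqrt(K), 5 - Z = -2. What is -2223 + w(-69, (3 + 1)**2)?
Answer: -1951 + 276*sqrt(7) ≈ -1220.8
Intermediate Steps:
Z = 7 (Z = 5 - 1*(-2) = 5 + 2 = 7)
w(q, h) = h + h**2 - 4*q*sqrt(7) (w(q, h) = ((-4*sqrt(7))*q + h*h) + h = (-4*q*sqrt(7) + h**2) + h = (h**2 - 4*q*sqrt(7)) + h = h + h**2 - 4*q*sqrt(7))
-2223 + w(-69, (3 + 1)**2) = -2223 + ((3 + 1)**2 + ((3 + 1)**2)**2 - 4*(-69)*sqrt(7)) = -2223 + (4**2 + (4**2)**2 + 276*sqrt(7)) = -2223 + (16 + 16**2 + 276*sqrt(7)) = -2223 + (16 + 256 + 276*sqrt(7)) = -2223 + (272 + 276*sqrt(7)) = -1951 + 276*sqrt(7)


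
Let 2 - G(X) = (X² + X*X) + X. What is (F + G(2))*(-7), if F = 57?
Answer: -343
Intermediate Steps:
G(X) = 2 - X - 2*X² (G(X) = 2 - ((X² + X*X) + X) = 2 - ((X² + X²) + X) = 2 - (2*X² + X) = 2 - (X + 2*X²) = 2 + (-X - 2*X²) = 2 - X - 2*X²)
(F + G(2))*(-7) = (57 + (2 - 1*2 - 2*2²))*(-7) = (57 + (2 - 2 - 2*4))*(-7) = (57 + (2 - 2 - 8))*(-7) = (57 - 8)*(-7) = 49*(-7) = -343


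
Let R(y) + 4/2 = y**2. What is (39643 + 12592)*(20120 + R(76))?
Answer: 1352573090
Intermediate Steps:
R(y) = -2 + y**2
(39643 + 12592)*(20120 + R(76)) = (39643 + 12592)*(20120 + (-2 + 76**2)) = 52235*(20120 + (-2 + 5776)) = 52235*(20120 + 5774) = 52235*25894 = 1352573090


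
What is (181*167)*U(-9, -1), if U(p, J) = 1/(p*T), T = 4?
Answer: -30227/36 ≈ -839.64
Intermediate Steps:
U(p, J) = 1/(4*p) (U(p, J) = 1/(p*4) = 1/(4*p))
(181*167)*U(-9, -1) = (181*167)*((¼)/(-9)) = 30227*((¼)*(-⅑)) = 30227*(-1/36) = -30227/36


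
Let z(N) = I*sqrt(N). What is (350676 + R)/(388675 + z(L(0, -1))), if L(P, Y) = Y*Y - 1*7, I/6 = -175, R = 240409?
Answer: 262559957/172656995 + 709302*I*sqrt(6)/172656995 ≈ 1.5207 + 0.010063*I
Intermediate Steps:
I = -1050 (I = 6*(-175) = -1050)
L(P, Y) = -7 + Y**2 (L(P, Y) = Y**2 - 7 = -7 + Y**2)
z(N) = -1050*sqrt(N)
(350676 + R)/(388675 + z(L(0, -1))) = (350676 + 240409)/(388675 - 1050*sqrt(-7 + (-1)**2)) = 591085/(388675 - 1050*sqrt(-7 + 1)) = 591085/(388675 - 1050*I*sqrt(6))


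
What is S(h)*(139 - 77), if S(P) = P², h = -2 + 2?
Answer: 0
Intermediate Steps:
h = 0
S(h)*(139 - 77) = 0²*(139 - 77) = 0*62 = 0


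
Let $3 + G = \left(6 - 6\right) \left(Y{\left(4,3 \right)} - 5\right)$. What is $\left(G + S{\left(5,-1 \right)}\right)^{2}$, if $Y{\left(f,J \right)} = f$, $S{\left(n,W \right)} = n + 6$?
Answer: $64$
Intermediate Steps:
$S{\left(n,W \right)} = 6 + n$
$G = -3$ ($G = -3 + \left(6 - 6\right) \left(4 - 5\right) = -3 + \left(6 - 6\right) \left(-1\right) = -3 + 0 \left(-1\right) = -3 + 0 = -3$)
$\left(G + S{\left(5,-1 \right)}\right)^{2} = \left(-3 + \left(6 + 5\right)\right)^{2} = \left(-3 + 11\right)^{2} = 8^{2} = 64$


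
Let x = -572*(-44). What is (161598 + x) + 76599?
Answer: 263365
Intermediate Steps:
x = 25168
(161598 + x) + 76599 = (161598 + 25168) + 76599 = 186766 + 76599 = 263365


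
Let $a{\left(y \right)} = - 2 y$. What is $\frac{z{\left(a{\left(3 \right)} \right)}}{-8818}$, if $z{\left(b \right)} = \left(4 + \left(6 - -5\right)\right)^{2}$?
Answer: $- \frac{225}{8818} \approx -0.025516$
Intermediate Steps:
$z{\left(b \right)} = 225$ ($z{\left(b \right)} = \left(4 + \left(6 + 5\right)\right)^{2} = \left(4 + 11\right)^{2} = 15^{2} = 225$)
$\frac{z{\left(a{\left(3 \right)} \right)}}{-8818} = \frac{225}{-8818} = 225 \left(- \frac{1}{8818}\right) = - \frac{225}{8818}$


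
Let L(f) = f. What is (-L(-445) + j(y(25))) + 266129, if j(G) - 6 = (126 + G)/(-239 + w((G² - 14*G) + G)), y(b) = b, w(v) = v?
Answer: 16261531/61 ≈ 2.6658e+5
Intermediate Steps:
j(G) = 6 + (126 + G)/(-239 + G² - 13*G) (j(G) = 6 + (126 + G)/(-239 + ((G² - 14*G) + G)) = 6 + (126 + G)/(-239 + (G² - 13*G)) = 6 + (126 + G)/(-239 + G² - 13*G))
(-L(-445) + j(y(25))) + 266129 = (-1*(-445) + (-1308 + 25 + 6*25*(-13 + 25))/(-239 + 25*(-13 + 25))) + 266129 = (445 + (-1308 + 25 + 6*25*12)/(-239 + 25*12)) + 266129 = (445 + (-1308 + 25 + 1800)/(-239 + 300)) + 266129 = (445 + 517/61) + 266129 = 27662/61 + 266129 = 16261531/61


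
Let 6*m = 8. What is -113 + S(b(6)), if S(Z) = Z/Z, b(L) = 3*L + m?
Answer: -112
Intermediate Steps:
m = 4/3 (m = (1/6)*8 = 4/3 ≈ 1.3333)
b(L) = 4/3 + 3*L (b(L) = 3*L + 4/3 = 4/3 + 3*L)
S(Z) = 1
-113 + S(b(6)) = -113 + 1 = -112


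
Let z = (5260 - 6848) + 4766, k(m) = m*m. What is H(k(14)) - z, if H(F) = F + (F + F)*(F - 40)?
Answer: 58170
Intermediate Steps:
k(m) = m**2
H(F) = F + 2*F*(-40 + F) (H(F) = F + (2*F)*(-40 + F) = F + 2*F*(-40 + F))
z = 3178 (z = -1588 + 4766 = 3178)
H(k(14)) - z = 14**2*(-79 + 2*14**2) - 1*3178 = 196*(-79 + 2*196) - 3178 = 196*(-79 + 392) - 3178 = 196*313 - 3178 = 61348 - 3178 = 58170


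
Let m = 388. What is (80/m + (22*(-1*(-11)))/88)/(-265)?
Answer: -1147/102820 ≈ -0.011155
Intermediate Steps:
(80/m + (22*(-1*(-11)))/88)/(-265) = (80/388 + (22*(-1*(-11)))/88)/(-265) = (80*(1/388) + (22*11)*(1/88))*(-1/265) = (20/97 + 242*(1/88))*(-1/265) = (20/97 + 11/4)*(-1/265) = (1147/388)*(-1/265) = -1147/102820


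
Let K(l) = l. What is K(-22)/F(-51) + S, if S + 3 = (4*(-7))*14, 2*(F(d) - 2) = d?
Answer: -18521/47 ≈ -394.06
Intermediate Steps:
F(d) = 2 + d/2
S = -395 (S = -3 + (4*(-7))*14 = -3 - 28*14 = -3 - 392 = -395)
K(-22)/F(-51) + S = -22/(2 + (½)*(-51)) - 395 = -22/(2 - 51/2) - 395 = -22/(-47/2) - 395 = -22*(-2/47) - 395 = 44/47 - 395 = -18521/47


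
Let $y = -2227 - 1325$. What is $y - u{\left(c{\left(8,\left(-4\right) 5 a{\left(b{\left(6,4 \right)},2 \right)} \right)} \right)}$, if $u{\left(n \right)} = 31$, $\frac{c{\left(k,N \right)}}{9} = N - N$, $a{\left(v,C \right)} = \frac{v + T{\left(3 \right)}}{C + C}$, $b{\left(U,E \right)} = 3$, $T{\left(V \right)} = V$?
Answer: $-3583$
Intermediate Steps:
$a{\left(v,C \right)} = \frac{3 + v}{2 C}$ ($a{\left(v,C \right)} = \frac{v + 3}{C + C} = \frac{3 + v}{2 C}$)
$c{\left(k,N \right)} = 0$ ($c{\left(k,N \right)} = 9 \left(N - N\right) = 9 \cdot 0 = 0$)
$y = -3552$ ($y = -2227 - 1325 = -3552$)
$y - u{\left(c{\left(8,\left(-4\right) 5 a{\left(b{\left(6,4 \right)},2 \right)} \right)} \right)} = -3552 - 31 = -3583$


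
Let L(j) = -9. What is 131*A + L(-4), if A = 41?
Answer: 5362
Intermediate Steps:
131*A + L(-4) = 131*41 - 9 = 5371 - 9 = 5362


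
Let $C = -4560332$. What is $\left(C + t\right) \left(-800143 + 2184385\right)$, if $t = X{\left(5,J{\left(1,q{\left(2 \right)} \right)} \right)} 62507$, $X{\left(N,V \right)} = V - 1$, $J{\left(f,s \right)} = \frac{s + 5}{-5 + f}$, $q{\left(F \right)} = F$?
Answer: $- \frac{13101092657505}{2} \approx -6.5505 \cdot 10^{12}$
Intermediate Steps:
$J{\left(f,s \right)} = \frac{5 + s}{-5 + f}$
$X{\left(N,V \right)} = -1 + V$
$t = - \frac{687577}{4}$ ($t = \left(-1 + \frac{5 + 2}{-5 + 1}\right) 62507 = \left(-1 + \frac{1}{-4} \cdot 7\right) 62507 = \left(-1 - \frac{7}{4}\right) 62507 = \left(- \frac{11}{4}\right) 62507 = - \frac{687577}{4} \approx -1.7189 \cdot 10^{5}$)
$\left(C + t\right) \left(-800143 + 2184385\right) = \left(-4560332 - \frac{687577}{4}\right) \left(-800143 + 2184385\right) = \left(- \frac{18928905}{4}\right) 1384242 = - \frac{13101092657505}{2}$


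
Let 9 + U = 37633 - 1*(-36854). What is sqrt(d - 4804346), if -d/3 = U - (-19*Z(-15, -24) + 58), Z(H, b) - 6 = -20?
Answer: 2*I*sqrt(1256702) ≈ 2242.1*I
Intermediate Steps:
Z(H, b) = -14 (Z(H, b) = 6 - 20 = -14)
U = 74478 (U = -9 + (37633 - 1*(-36854)) = -9 + (37633 + 36854) = -9 + 74487 = 74478)
d = -222462 (d = -3*(74478 - (-19*(-14) + 58)) = -3*(74478 - (266 + 58)) = -3*(74478 - 1*324) = -3*(74478 - 324) = -3*74154 = -222462)
sqrt(d - 4804346) = sqrt(-222462 - 4804346) = sqrt(-5026808) = 2*I*sqrt(1256702)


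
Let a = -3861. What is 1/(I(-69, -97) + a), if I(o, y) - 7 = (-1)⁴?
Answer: -1/3853 ≈ -0.00025954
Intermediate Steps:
I(o, y) = 8 (I(o, y) = 7 + (-1)⁴ = 7 + 1 = 8)
1/(I(-69, -97) + a) = 1/(8 - 3861) = 1/(-3853) = -1/3853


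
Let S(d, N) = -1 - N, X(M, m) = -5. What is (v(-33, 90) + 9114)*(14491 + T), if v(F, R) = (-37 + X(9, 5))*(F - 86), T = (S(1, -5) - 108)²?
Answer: 357132384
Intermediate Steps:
T = 10816 (T = ((-1 - 1*(-5)) - 108)² = ((-1 + 5) - 108)² = (4 - 108)² = (-104)² = 10816)
v(F, R) = 3612 - 42*F (v(F, R) = (-37 - 5)*(F - 86) = -42*(-86 + F) = 3612 - 42*F)
(v(-33, 90) + 9114)*(14491 + T) = ((3612 - 42*(-33)) + 9114)*(14491 + 10816) = ((3612 + 1386) + 9114)*25307 = (4998 + 9114)*25307 = 14112*25307 = 357132384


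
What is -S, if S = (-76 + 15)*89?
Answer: 5429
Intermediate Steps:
S = -5429 (S = -61*89 = -5429)
-S = -1*(-5429) = 5429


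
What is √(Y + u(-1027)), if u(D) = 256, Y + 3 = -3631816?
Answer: 3*I*√403507 ≈ 1905.7*I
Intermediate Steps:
Y = -3631819 (Y = -3 - 3631816 = -3631819)
√(Y + u(-1027)) = √(-3631819 + 256) = √(-3631563) = 3*I*√403507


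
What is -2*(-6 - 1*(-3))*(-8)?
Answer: -48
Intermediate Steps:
-2*(-6 - 1*(-3))*(-8) = -2*(-6 + 3)*(-8) = -2*(-3)*(-8) = 6*(-8) = -48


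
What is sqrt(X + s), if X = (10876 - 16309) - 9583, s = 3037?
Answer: 33*I*sqrt(11) ≈ 109.45*I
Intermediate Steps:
X = -15016 (X = -5433 - 9583 = -15016)
sqrt(X + s) = sqrt(-15016 + 3037) = sqrt(-11979) = 33*I*sqrt(11)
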